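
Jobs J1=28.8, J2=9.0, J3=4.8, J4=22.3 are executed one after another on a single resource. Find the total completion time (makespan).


Sequential makespan: sum all processing times
= 28.8 + 9.0 + 4.8 + 22.3
= 64.9 time units


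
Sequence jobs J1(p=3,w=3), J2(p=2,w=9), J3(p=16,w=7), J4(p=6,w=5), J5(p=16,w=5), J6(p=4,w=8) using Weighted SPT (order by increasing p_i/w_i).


WSPT (Smith's rule): sort by p/w ascending
  J2: p/w = 2/9 = 0.222
  J6: p/w = 4/8 = 0.500
  J1: p/w = 3/3 = 1.000
  J4: p/w = 6/5 = 1.200
  J3: p/w = 16/7 = 2.286
  J5: p/w = 16/5 = 3.200
Order: J2 → J6 → J1 → J4 → J3 → J5


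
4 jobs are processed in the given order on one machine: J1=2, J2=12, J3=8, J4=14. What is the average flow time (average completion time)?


Completion times:
  J1: completes at 2
  J2: completes at 14
  J3: completes at 22
  J4: completes at 36
Sum = 74
Average = 74/4
= 18.50


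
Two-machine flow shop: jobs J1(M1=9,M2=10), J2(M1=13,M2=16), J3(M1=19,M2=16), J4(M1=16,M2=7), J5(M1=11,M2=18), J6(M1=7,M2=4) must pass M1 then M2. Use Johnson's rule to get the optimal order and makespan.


Johnson's rule:
Group 1 (M1≤M2, sort by M1): ['J1', 'J5', 'J2']
Group 2 (M1>M2, sort desc M2): ['J3', 'J4', 'J6']
Sequence: J1 → J5 → J2 → J3 → J4 → J6
Makespan calculation:
  J1: M1 done=9, M2 done=19
  J5: M1 done=20, M2 done=38
  J2: M1 done=33, M2 done=54
  J3: M1 done=52, M2 done=70
  J4: M1 done=68, M2 done=77
  J6: M1 done=75, M2 done=81
= Sequence: J1 → J5 → J2 → J3 → J4 → J6, Makespan: 81


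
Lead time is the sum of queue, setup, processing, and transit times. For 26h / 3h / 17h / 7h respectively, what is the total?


Lead time = queue + setup + processing + transit
= 26 + 3 + 17 + 7
= 53 hours


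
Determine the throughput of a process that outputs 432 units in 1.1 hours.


Throughput = units / time
= 432 / 1.1
= 392.7 units/hour


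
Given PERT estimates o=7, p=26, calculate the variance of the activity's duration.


σ² = ((p - o) / 6)² = (p - o)² / 36
= (26 - 7)² / 36
= 19² / 36
= 361 / 36
= 10.0278


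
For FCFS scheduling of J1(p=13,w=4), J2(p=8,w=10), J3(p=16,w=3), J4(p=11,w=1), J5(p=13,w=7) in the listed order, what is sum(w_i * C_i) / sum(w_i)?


Completion times:
  J1: C=13, w×C=4×13=52
  J2: C=21, w×C=10×21=210
  J3: C=37, w×C=3×37=111
  J4: C=48, w×C=1×48=48
  J5: C=61, w×C=7×61=427
Sum w×C = 848
Sum w = 25
Weighted avg = 848/25
= 33.92


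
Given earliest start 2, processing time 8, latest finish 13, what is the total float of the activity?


EF = ES + duration = 2 + 8 = 10
LS = LF - duration = 13 - 8 = 5
Total Float = LF - EF = 13 - 10
(or LS - ES = 5 - 2)
= 3


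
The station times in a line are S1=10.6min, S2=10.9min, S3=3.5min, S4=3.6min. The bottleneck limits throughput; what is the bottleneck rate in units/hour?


Bottleneck = longest station time
Station times: [10.6, 10.9, 3.5, 3.6]
Max = 10.9 min
Rate = 60 / 10.9
= 5.50 units/hour (bottleneck: 10.9min)


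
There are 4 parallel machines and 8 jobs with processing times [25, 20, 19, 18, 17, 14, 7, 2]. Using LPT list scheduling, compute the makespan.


Jobs (LPT sorted): [25, 20, 19, 18, 17, 14, 7, 2]
Machines: 4
  J=25 → Machine 1 (load: 0+25=25)
  J=20 → Machine 2 (load: 0+20=20)
  J=19 → Machine 3 (load: 0+19=19)
  J=18 → Machine 4 (load: 0+18=18)
  J=17 → Machine 4 (load: 18+17=35)
  J=14 → Machine 3 (load: 19+14=33)
  J=7 → Machine 2 (load: 20+7=27)
  J=2 → Machine 1 (load: 25+2=27)
Machine loads: [27, 27, 33, 35]
Makespan = max = 35 time units


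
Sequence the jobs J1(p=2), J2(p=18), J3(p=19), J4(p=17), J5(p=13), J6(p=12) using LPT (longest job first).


LPT: sort by longest processing time first
  J3: p=19
  J2: p=18
  J4: p=17
  J5: p=13
  J6: p=12
  J1: p=2
Order: J3 → J2 → J4 → J5 → J6 → J1


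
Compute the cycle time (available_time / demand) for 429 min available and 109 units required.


Cycle time = available time / demand
= 429 / 109
= 3.94 min/unit


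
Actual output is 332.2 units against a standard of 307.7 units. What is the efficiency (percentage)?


Efficiency = (actual / standard) × 100
= (332.2 / 307.7) × 100
= 108.0%


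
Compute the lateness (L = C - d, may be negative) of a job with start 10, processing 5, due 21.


Completion = 10 + 5 = 15
Lateness = C - d = 15 - 21
= -6


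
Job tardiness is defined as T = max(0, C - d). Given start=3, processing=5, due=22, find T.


Completion = start + processing = 3 + 5 = 8
Tardiness = max(0, C - d) = max(0, 8 - 22)
= max(0, -14)
= 0


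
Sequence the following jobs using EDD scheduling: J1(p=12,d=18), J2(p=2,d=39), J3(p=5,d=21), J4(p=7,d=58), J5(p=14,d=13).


EDD: sort by earliest due date
  J5: d=13, p=14
  J1: d=18, p=12
  J3: d=21, p=5
  J2: d=39, p=2
  J4: d=58, p=7
Order: J5 → J1 → J3 → J2 → J4


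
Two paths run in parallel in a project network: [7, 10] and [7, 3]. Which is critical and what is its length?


Path A: 7 + 10 = 17
Path B: 7 + 3 = 10
Critical path = longest = max(17, 10)
= 17 (Path A)


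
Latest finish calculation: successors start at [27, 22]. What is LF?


LF = min of all successor start times
Successors start at: [27, 22]
LF = min(27, 22)
= 22


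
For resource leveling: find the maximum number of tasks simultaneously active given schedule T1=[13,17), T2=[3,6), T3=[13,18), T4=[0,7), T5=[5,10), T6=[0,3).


Check each time point for overlaps:
  t=5: 3 tasks active (T2, T4, T5)
Max concurrent = 3


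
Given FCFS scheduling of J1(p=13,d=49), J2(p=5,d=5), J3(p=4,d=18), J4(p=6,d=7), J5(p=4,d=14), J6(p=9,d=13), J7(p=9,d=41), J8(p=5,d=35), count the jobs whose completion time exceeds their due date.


Completion vs due date:
  J1: C=13, d=49 → on time
  J2: C=18, d=5 → TARDY
  J3: C=22, d=18 → TARDY
  J4: C=28, d=7 → TARDY
  J5: C=32, d=14 → TARDY
  J6: C=41, d=13 → TARDY
  J7: C=50, d=41 → TARDY
  J8: C=55, d=35 → TARDY
Tardy jobs: J2, J3, J4, J5, J6, J7, J8
Count = 7


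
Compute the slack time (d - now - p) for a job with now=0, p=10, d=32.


Slack = due - current_time - processing
= 32 - 0 - 10
= 22


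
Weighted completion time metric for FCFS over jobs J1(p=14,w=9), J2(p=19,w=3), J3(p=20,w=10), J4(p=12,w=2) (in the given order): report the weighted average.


Completion times:
  J1: C=14, w×C=9×14=126
  J2: C=33, w×C=3×33=99
  J3: C=53, w×C=10×53=530
  J4: C=65, w×C=2×65=130
Sum w×C = 885
Sum w = 24
Weighted avg = 885/24
= 36.88


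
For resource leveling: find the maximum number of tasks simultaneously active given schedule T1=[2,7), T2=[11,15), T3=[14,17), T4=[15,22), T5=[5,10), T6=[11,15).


Check each time point for overlaps:
  t=14: 3 tasks active (T2, T3, T6)
Max concurrent = 3


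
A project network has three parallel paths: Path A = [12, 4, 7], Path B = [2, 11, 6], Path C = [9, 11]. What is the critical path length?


Path A: 12 + 4 + 7 = 23
Path B: 2 + 11 + 6 = 19
Path C: 9 + 11 = 20
Critical path = longest = max(23, 19, 20)
= 23 (Path A)


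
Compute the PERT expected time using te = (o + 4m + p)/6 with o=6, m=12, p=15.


te = (o + 4m + p) / 6
= (6 + 4×12 + 15) / 6
= (6 + 48 + 15) / 6
= 69 / 6
= 11.50


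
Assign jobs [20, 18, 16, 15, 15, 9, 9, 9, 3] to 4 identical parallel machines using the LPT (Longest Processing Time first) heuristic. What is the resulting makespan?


Jobs (LPT sorted): [20, 18, 16, 15, 15, 9, 9, 9, 3]
Machines: 4
  J=20 → Machine 1 (load: 0+20=20)
  J=18 → Machine 2 (load: 0+18=18)
  J=16 → Machine 3 (load: 0+16=16)
  J=15 → Machine 4 (load: 0+15=15)
  J=15 → Machine 4 (load: 15+15=30)
  J=9 → Machine 3 (load: 16+9=25)
  J=9 → Machine 2 (load: 18+9=27)
  J=9 → Machine 1 (load: 20+9=29)
  J=3 → Machine 3 (load: 25+3=28)
Machine loads: [29, 27, 28, 30]
Makespan = max = 30 time units


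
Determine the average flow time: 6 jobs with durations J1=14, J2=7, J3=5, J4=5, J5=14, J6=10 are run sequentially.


Completion times:
  J1: completes at 14
  J2: completes at 21
  J3: completes at 26
  J4: completes at 31
  J5: completes at 45
  J6: completes at 55
Sum = 192
Average = 192/6
= 32.00


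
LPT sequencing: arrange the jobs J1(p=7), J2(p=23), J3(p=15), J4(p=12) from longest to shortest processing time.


LPT: sort by longest processing time first
  J2: p=23
  J3: p=15
  J4: p=12
  J1: p=7
Order: J2 → J3 → J4 → J1


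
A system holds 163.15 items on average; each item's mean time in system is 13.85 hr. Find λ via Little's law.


Little's law: L = λW → λ = L / W
= 163.15 / 13.85
= 11.78 per hour


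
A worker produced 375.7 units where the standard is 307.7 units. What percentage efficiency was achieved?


Efficiency = (actual / standard) × 100
= (375.7 / 307.7) × 100
= 122.1%


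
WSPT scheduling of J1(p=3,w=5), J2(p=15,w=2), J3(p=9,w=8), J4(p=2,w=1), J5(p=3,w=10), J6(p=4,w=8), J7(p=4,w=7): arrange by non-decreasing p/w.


WSPT (Smith's rule): sort by p/w ascending
  J5: p/w = 3/10 = 0.300
  J6: p/w = 4/8 = 0.500
  J7: p/w = 4/7 = 0.571
  J1: p/w = 3/5 = 0.600
  J3: p/w = 9/8 = 1.125
  J4: p/w = 2/1 = 2.000
  J2: p/w = 15/2 = 7.500
Order: J5 → J6 → J7 → J1 → J3 → J4 → J2


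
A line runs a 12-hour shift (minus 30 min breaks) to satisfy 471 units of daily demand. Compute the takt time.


Available = 12×60 - 30 = 690 min
Takt time = 690 / 471
= 1.46 min/unit


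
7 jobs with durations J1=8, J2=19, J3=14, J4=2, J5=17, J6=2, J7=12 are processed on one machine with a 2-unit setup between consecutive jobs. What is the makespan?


Makespan = Σ processing + (n-1) × setup
= (8 + 19 + 14 + 2 + 17 + 2 + 12) + (7-1)×2
= 74 + 12
= 86 time units


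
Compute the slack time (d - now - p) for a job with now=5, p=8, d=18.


Slack = due - current_time - processing
= 18 - 5 - 8
= 5


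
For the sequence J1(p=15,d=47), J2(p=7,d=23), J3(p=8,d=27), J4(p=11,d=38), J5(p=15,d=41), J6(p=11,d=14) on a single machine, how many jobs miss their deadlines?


Completion vs due date:
  J1: C=15, d=47 → on time
  J2: C=22, d=23 → on time
  J3: C=30, d=27 → TARDY
  J4: C=41, d=38 → TARDY
  J5: C=56, d=41 → TARDY
  J6: C=67, d=14 → TARDY
Tardy jobs: J3, J4, J5, J6
Count = 4


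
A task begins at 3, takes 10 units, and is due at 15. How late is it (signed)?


Completion = 3 + 10 = 13
Lateness = C - d = 13 - 15
= -2


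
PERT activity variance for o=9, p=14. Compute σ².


σ² = ((p - o) / 6)² = (p - o)² / 36
= (14 - 9)² / 36
= 5² / 36
= 25 / 36
= 0.6944


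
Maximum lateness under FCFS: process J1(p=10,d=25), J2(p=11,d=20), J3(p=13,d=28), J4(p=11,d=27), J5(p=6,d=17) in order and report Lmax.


Lateness per job (L = C - d):
  J1: C=10, d=25, L=-15
  J2: C=21, d=20, L=1
  J3: C=34, d=28, L=6
  J4: C=45, d=27, L=18
  J5: C=51, d=17, L=34
Lmax = max(-15, 1, 6, 18, 34)
= 34


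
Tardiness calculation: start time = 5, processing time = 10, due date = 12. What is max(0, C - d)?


Completion = start + processing = 5 + 10 = 15
Tardiness = max(0, C - d) = max(0, 15 - 12)
= max(0, 3)
= 3


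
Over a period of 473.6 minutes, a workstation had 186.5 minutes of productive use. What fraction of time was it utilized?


Utilization = busy / total × 100
= 186.5 / 473.6 × 100
= 39.4%


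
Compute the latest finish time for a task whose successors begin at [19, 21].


LF = min of all successor start times
Successors start at: [19, 21]
LF = min(19, 21)
= 19


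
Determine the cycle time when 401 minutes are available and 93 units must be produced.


Cycle time = available time / demand
= 401 / 93
= 4.31 min/unit


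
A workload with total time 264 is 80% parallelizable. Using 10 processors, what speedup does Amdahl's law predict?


Amdahl's law: T_p = T × ((1-p) + p/N)
= 264 × ((1-0.8) + 0.8/10)
= 264 × (0.20 + 0.0800)
= 264 × 0.2800
= 73.92
Speedup = 264/73.92
= 3.57×


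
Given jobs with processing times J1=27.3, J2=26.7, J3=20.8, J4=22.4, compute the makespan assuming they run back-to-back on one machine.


Sequential makespan: sum all processing times
= 27.3 + 26.7 + 20.8 + 22.4
= 97.2 time units


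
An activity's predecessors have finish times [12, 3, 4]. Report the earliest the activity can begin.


ES = max of all predecessor completion times
Predecessors: [12, 3, 4]
ES = max(12, 3, 4)
= 12


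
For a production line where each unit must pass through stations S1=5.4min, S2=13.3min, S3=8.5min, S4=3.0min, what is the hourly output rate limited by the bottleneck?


Bottleneck = longest station time
Station times: [5.4, 13.3, 8.5, 3.0]
Max = 13.3 min
Rate = 60 / 13.3
= 4.51 units/hour (bottleneck: 13.3min)


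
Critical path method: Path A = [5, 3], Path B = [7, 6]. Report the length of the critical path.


Path A: 5 + 3 = 8
Path B: 7 + 6 = 13
Critical path = longest = max(8, 13)
= 13 (Path B)


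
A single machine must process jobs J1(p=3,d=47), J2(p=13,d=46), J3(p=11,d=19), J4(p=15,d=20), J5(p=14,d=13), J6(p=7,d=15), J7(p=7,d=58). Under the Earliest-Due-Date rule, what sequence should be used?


EDD: sort by earliest due date
  J5: d=13, p=14
  J6: d=15, p=7
  J3: d=19, p=11
  J4: d=20, p=15
  J2: d=46, p=13
  J1: d=47, p=3
  J7: d=58, p=7
Order: J5 → J6 → J3 → J4 → J2 → J1 → J7


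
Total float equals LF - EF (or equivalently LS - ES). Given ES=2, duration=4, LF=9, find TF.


EF = ES + duration = 2 + 4 = 6
LS = LF - duration = 9 - 4 = 5
Total Float = LF - EF = 9 - 6
(or LS - ES = 5 - 2)
= 3


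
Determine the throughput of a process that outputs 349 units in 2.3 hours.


Throughput = units / time
= 349 / 2.3
= 151.7 units/hour


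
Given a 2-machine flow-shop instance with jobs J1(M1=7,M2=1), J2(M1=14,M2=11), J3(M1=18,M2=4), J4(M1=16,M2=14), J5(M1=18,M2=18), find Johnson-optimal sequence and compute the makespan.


Johnson's rule:
Group 1 (M1≤M2, sort by M1): ['J5']
Group 2 (M1>M2, sort desc M2): ['J4', 'J2', 'J3', 'J1']
Sequence: J5 → J4 → J2 → J3 → J1
Makespan calculation:
  J5: M1 done=18, M2 done=36
  J4: M1 done=34, M2 done=50
  J2: M1 done=48, M2 done=61
  J3: M1 done=66, M2 done=70
  J1: M1 done=73, M2 done=74
= Sequence: J5 → J4 → J2 → J3 → J1, Makespan: 74


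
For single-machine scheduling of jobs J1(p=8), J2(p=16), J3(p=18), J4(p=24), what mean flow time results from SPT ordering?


SPT order: J1 → J2 → J3 → J4
Completion times:
  J1: C=8
  J2: C=24
  J3: C=42
  J4: C=66
Sum = 140, n = 4
Mean flow = 140/4
= 35.00


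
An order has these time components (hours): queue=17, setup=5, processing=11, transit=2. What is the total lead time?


Lead time = queue + setup + processing + transit
= 17 + 5 + 11 + 2
= 35 hours


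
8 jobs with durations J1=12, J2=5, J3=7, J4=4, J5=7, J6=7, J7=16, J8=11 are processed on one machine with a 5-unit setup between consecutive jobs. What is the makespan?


Makespan = Σ processing + (n-1) × setup
= (12 + 5 + 7 + 4 + 7 + 7 + 16 + 11) + (8-1)×5
= 69 + 35
= 104 time units


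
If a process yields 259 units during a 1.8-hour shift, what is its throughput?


Throughput = units / time
= 259 / 1.8
= 143.9 units/hour


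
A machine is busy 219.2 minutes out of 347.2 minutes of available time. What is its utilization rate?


Utilization = busy / total × 100
= 219.2 / 347.2 × 100
= 63.1%


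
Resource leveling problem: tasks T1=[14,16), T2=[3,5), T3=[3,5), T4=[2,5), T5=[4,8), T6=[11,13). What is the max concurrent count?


Check each time point for overlaps:
  t=4: 4 tasks active (T2, T3, T4, T5)
Max concurrent = 4


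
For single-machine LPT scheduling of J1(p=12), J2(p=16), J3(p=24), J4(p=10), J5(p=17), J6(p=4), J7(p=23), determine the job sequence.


LPT: sort by longest processing time first
  J3: p=24
  J7: p=23
  J5: p=17
  J2: p=16
  J1: p=12
  J4: p=10
  J6: p=4
Order: J3 → J7 → J5 → J2 → J1 → J4 → J6


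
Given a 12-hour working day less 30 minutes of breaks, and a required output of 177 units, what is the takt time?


Available = 12×60 - 30 = 690 min
Takt time = 690 / 177
= 3.90 min/unit


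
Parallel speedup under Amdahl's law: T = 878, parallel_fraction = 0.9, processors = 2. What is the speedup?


Amdahl's law: T_p = T × ((1-p) + p/N)
= 878 × ((1-0.9) + 0.9/2)
= 878 × (0.10 + 0.4500)
= 878 × 0.5500
= 482.90
Speedup = 878/482.90
= 1.82×


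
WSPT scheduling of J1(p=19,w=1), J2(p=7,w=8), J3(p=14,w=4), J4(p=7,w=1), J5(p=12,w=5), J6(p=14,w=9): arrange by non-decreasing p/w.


WSPT (Smith's rule): sort by p/w ascending
  J2: p/w = 7/8 = 0.875
  J6: p/w = 14/9 = 1.556
  J5: p/w = 12/5 = 2.400
  J3: p/w = 14/4 = 3.500
  J4: p/w = 7/1 = 7.000
  J1: p/w = 19/1 = 19.000
Order: J2 → J6 → J5 → J3 → J4 → J1


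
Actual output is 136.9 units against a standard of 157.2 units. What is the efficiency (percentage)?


Efficiency = (actual / standard) × 100
= (136.9 / 157.2) × 100
= 87.1%


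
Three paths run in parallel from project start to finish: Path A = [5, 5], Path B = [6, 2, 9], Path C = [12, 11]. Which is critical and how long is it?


Path A: 5 + 5 = 10
Path B: 6 + 2 + 9 = 17
Path C: 12 + 11 = 23
Critical path = longest = max(10, 17, 23)
= 23 (Path C)


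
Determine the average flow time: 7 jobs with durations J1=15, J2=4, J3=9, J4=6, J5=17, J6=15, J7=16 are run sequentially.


Completion times:
  J1: completes at 15
  J2: completes at 19
  J3: completes at 28
  J4: completes at 34
  J5: completes at 51
  J6: completes at 66
  J7: completes at 82
Sum = 295
Average = 295/7
= 42.14


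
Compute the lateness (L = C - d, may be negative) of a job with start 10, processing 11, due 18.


Completion = 10 + 11 = 21
Lateness = C - d = 21 - 18
= 3


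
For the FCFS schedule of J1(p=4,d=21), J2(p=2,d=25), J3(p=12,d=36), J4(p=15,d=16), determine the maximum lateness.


Lateness per job (L = C - d):
  J1: C=4, d=21, L=-17
  J2: C=6, d=25, L=-19
  J3: C=18, d=36, L=-18
  J4: C=33, d=16, L=17
Lmax = max(-17, -19, -18, 17)
= 17


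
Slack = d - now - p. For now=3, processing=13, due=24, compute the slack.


Slack = due - current_time - processing
= 24 - 3 - 13
= 8


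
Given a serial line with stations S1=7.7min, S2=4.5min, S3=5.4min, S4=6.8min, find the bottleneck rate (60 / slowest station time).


Bottleneck = longest station time
Station times: [7.7, 4.5, 5.4, 6.8]
Max = 7.7 min
Rate = 60 / 7.7
= 7.79 units/hour (bottleneck: 7.7min)


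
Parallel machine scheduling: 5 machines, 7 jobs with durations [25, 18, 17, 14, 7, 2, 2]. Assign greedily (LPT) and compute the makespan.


Jobs (LPT sorted): [25, 18, 17, 14, 7, 2, 2]
Machines: 5
  J=25 → Machine 1 (load: 0+25=25)
  J=18 → Machine 2 (load: 0+18=18)
  J=17 → Machine 3 (load: 0+17=17)
  J=14 → Machine 4 (load: 0+14=14)
  J=7 → Machine 5 (load: 0+7=7)
  J=2 → Machine 5 (load: 7+2=9)
  J=2 → Machine 5 (load: 9+2=11)
Machine loads: [25, 18, 17, 14, 11]
Makespan = max = 25 time units


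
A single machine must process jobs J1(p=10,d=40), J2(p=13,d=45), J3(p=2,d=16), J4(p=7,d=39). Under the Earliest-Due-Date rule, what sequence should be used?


EDD: sort by earliest due date
  J3: d=16, p=2
  J4: d=39, p=7
  J1: d=40, p=10
  J2: d=45, p=13
Order: J3 → J4 → J1 → J2


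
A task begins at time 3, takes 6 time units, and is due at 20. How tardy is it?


Completion = start + processing = 3 + 6 = 9
Tardiness = max(0, C - d) = max(0, 9 - 20)
= max(0, -11)
= 0


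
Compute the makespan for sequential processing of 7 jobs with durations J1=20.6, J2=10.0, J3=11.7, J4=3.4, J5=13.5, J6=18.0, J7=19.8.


Sequential makespan: sum all processing times
= 20.6 + 10.0 + 11.7 + 3.4 + 13.5 + 18.0 + 19.8
= 97.0 time units


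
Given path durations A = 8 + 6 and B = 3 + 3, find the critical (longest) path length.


Path A: 8 + 6 = 14
Path B: 3 + 3 = 6
Critical path = longest = max(14, 6)
= 14 (Path A)


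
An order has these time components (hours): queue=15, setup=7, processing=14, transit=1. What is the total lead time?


Lead time = queue + setup + processing + transit
= 15 + 7 + 14 + 1
= 37 hours


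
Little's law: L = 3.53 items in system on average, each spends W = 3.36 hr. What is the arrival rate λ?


Little's law: L = λW → λ = L / W
= 3.53 / 3.36
= 1.05 per hour


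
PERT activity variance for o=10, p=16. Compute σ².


σ² = ((p - o) / 6)² = (p - o)² / 36
= (16 - 10)² / 36
= 6² / 36
= 36 / 36
= 1.0000


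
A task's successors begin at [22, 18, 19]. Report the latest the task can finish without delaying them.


LF = min of all successor start times
Successors start at: [22, 18, 19]
LF = min(22, 18, 19)
= 18


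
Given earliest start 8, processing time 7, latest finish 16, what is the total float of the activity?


EF = ES + duration = 8 + 7 = 15
LS = LF - duration = 16 - 7 = 9
Total Float = LF - EF = 16 - 15
(or LS - ES = 9 - 8)
= 1


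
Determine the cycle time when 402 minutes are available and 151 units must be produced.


Cycle time = available time / demand
= 402 / 151
= 2.66 min/unit


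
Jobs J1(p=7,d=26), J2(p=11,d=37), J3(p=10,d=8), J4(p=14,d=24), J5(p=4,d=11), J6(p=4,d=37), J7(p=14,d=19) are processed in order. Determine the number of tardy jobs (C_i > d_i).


Completion vs due date:
  J1: C=7, d=26 → on time
  J2: C=18, d=37 → on time
  J3: C=28, d=8 → TARDY
  J4: C=42, d=24 → TARDY
  J5: C=46, d=11 → TARDY
  J6: C=50, d=37 → TARDY
  J7: C=64, d=19 → TARDY
Tardy jobs: J3, J4, J5, J6, J7
Count = 5


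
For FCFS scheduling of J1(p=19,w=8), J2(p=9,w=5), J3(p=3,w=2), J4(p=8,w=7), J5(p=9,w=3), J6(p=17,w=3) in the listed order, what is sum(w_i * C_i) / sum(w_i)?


Completion times:
  J1: C=19, w×C=8×19=152
  J2: C=28, w×C=5×28=140
  J3: C=31, w×C=2×31=62
  J4: C=39, w×C=7×39=273
  J5: C=48, w×C=3×48=144
  J6: C=65, w×C=3×65=195
Sum w×C = 966
Sum w = 28
Weighted avg = 966/28
= 34.50


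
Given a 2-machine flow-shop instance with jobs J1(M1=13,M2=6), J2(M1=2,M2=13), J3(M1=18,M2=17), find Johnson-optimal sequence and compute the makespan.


Johnson's rule:
Group 1 (M1≤M2, sort by M1): ['J2']
Group 2 (M1>M2, sort desc M2): ['J3', 'J1']
Sequence: J2 → J3 → J1
Makespan calculation:
  J2: M1 done=2, M2 done=15
  J3: M1 done=20, M2 done=37
  J1: M1 done=33, M2 done=43
= Sequence: J2 → J3 → J1, Makespan: 43


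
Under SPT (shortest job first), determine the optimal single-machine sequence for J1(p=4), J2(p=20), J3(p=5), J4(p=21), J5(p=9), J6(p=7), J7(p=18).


SPT: sort by shortest processing time
  J1: p=4
  J3: p=5
  J6: p=7
  J5: p=9
  J7: p=18
  J2: p=20
  J4: p=21
Order: J1 → J3 → J6 → J5 → J7 → J2 → J4


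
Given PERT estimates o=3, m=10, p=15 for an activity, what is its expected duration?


te = (o + 4m + p) / 6
= (3 + 4×10 + 15) / 6
= (3 + 40 + 15) / 6
= 58 / 6
= 9.67


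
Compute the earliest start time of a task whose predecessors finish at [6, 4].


ES = max of all predecessor completion times
Predecessors: [6, 4]
ES = max(6, 4)
= 6


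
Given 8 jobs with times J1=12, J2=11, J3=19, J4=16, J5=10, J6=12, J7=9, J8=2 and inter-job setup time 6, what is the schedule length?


Makespan = Σ processing + (n-1) × setup
= (12 + 11 + 19 + 16 + 10 + 12 + 9 + 2) + (8-1)×6
= 91 + 42
= 133 time units


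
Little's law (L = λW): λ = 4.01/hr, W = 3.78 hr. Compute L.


Little's law: L = λ × W
= 4.01 × 3.78
= 15.16


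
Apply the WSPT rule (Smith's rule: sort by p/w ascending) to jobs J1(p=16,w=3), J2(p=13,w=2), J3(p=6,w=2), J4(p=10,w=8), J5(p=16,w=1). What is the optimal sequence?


WSPT (Smith's rule): sort by p/w ascending
  J4: p/w = 10/8 = 1.250
  J3: p/w = 6/2 = 3.000
  J1: p/w = 16/3 = 5.333
  J2: p/w = 13/2 = 6.500
  J5: p/w = 16/1 = 16.000
Order: J4 → J3 → J1 → J2 → J5


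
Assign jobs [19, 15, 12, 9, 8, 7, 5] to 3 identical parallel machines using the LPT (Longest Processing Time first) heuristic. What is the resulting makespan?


Jobs (LPT sorted): [19, 15, 12, 9, 8, 7, 5]
Machines: 3
  J=19 → Machine 1 (load: 0+19=19)
  J=15 → Machine 2 (load: 0+15=15)
  J=12 → Machine 3 (load: 0+12=12)
  J=9 → Machine 3 (load: 12+9=21)
  J=8 → Machine 2 (load: 15+8=23)
  J=7 → Machine 1 (load: 19+7=26)
  J=5 → Machine 3 (load: 21+5=26)
Machine loads: [26, 23, 26]
Makespan = max = 26 time units


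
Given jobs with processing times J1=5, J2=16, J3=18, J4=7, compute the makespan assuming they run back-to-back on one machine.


Sequential makespan: sum all processing times
= 5 + 16 + 18 + 7
= 46 time units


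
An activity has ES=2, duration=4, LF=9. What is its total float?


EF = ES + duration = 2 + 4 = 6
LS = LF - duration = 9 - 4 = 5
Total Float = LF - EF = 9 - 6
(or LS - ES = 5 - 2)
= 3


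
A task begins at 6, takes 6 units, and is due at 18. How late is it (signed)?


Completion = 6 + 6 = 12
Lateness = C - d = 12 - 18
= -6


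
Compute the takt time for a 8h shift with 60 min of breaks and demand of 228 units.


Available = 8×60 - 60 = 420 min
Takt time = 420 / 228
= 1.84 min/unit


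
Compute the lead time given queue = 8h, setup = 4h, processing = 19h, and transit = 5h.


Lead time = queue + setup + processing + transit
= 8 + 4 + 19 + 5
= 36 hours


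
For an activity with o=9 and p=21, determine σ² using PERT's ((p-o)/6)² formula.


σ² = ((p - o) / 6)² = (p - o)² / 36
= (21 - 9)² / 36
= 12² / 36
= 144 / 36
= 4.0000


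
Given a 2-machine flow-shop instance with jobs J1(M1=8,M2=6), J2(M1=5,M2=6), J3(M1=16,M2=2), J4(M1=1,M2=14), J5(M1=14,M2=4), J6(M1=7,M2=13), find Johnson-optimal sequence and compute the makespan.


Johnson's rule:
Group 1 (M1≤M2, sort by M1): ['J4', 'J2', 'J6']
Group 2 (M1>M2, sort desc M2): ['J1', 'J5', 'J3']
Sequence: J4 → J2 → J6 → J1 → J5 → J3
Makespan calculation:
  J4: M1 done=1, M2 done=15
  J2: M1 done=6, M2 done=21
  J6: M1 done=13, M2 done=34
  J1: M1 done=21, M2 done=40
  J5: M1 done=35, M2 done=44
  J3: M1 done=51, M2 done=53
= Sequence: J4 → J2 → J6 → J1 → J5 → J3, Makespan: 53


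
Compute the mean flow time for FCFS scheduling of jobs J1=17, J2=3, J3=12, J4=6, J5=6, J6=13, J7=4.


Completion times:
  J1: completes at 17
  J2: completes at 20
  J3: completes at 32
  J4: completes at 38
  J5: completes at 44
  J6: completes at 57
  J7: completes at 61
Sum = 269
Average = 269/7
= 38.43


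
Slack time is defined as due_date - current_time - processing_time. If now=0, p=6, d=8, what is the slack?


Slack = due - current_time - processing
= 8 - 0 - 6
= 2


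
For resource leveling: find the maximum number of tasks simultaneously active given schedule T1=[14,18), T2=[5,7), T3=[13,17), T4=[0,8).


Check each time point for overlaps:
  t=5: 2 tasks active (T2, T4)
Max concurrent = 2


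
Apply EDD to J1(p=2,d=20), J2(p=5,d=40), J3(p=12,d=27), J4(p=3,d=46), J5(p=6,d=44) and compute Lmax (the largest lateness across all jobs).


EDD order: J1 → J3 → J2 → J5 → J4
Completion and lateness:
  J1: C=2, d=20, L=2-20=-18
  J3: C=14, d=27, L=14-27=-13
  J2: C=19, d=40, L=19-40=-21
  J5: C=25, d=44, L=25-44=-19
  J4: C=28, d=46, L=28-46=-18
Lmax = max(-18, -13, -21, -19, -18)
= -13


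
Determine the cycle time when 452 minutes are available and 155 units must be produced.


Cycle time = available time / demand
= 452 / 155
= 2.92 min/unit


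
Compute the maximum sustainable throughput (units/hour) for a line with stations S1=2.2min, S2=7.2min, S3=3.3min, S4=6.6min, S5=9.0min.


Bottleneck = longest station time
Station times: [2.2, 7.2, 3.3, 6.6, 9.0]
Max = 9.0 min
Rate = 60 / 9.0
= 6.67 units/hour (bottleneck: 9.0min)


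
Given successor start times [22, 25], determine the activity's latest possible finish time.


LF = min of all successor start times
Successors start at: [22, 25]
LF = min(22, 25)
= 22


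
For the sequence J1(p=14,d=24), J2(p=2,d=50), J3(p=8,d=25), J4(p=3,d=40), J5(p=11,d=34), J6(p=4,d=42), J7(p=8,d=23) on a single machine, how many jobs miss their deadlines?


Completion vs due date:
  J1: C=14, d=24 → on time
  J2: C=16, d=50 → on time
  J3: C=24, d=25 → on time
  J4: C=27, d=40 → on time
  J5: C=38, d=34 → TARDY
  J6: C=42, d=42 → on time
  J7: C=50, d=23 → TARDY
Tardy jobs: J5, J7
Count = 2


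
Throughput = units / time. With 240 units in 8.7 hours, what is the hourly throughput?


Throughput = units / time
= 240 / 8.7
= 27.6 units/hour


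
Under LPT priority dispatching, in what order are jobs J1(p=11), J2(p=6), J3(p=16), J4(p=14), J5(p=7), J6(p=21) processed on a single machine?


LPT: sort by longest processing time first
  J6: p=21
  J3: p=16
  J4: p=14
  J1: p=11
  J5: p=7
  J2: p=6
Order: J6 → J3 → J4 → J1 → J5 → J2


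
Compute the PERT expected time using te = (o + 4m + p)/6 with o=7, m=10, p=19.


te = (o + 4m + p) / 6
= (7 + 4×10 + 19) / 6
= (7 + 40 + 19) / 6
= 66 / 6
= 11.00


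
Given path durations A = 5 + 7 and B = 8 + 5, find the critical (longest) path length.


Path A: 5 + 7 = 12
Path B: 8 + 5 = 13
Critical path = longest = max(12, 13)
= 13 (Path B)


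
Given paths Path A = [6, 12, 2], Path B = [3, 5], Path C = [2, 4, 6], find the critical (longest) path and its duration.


Path A: 6 + 12 + 2 = 20
Path B: 3 + 5 = 8
Path C: 2 + 4 + 6 = 12
Critical path = longest = max(20, 8, 12)
= 20 (Path A)


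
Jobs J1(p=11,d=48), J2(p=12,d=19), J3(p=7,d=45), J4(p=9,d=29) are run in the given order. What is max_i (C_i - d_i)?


Lateness per job (L = C - d):
  J1: C=11, d=48, L=-37
  J2: C=23, d=19, L=4
  J3: C=30, d=45, L=-15
  J4: C=39, d=29, L=10
Lmax = max(-37, 4, -15, 10)
= 10


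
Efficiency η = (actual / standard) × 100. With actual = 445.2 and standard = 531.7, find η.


Efficiency = (actual / standard) × 100
= (445.2 / 531.7) × 100
= 83.7%


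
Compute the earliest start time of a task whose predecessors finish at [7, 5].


ES = max of all predecessor completion times
Predecessors: [7, 5]
ES = max(7, 5)
= 7


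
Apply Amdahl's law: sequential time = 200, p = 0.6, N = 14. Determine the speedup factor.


Amdahl's law: T_p = T × ((1-p) + p/N)
= 200 × ((1-0.6) + 0.6/14)
= 200 × (0.40 + 0.0429)
= 200 × 0.4429
= 88.57
Speedup = 200/88.57
= 2.26×


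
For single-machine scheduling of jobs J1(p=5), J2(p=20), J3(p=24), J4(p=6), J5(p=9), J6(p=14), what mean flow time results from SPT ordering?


SPT order: J1 → J4 → J5 → J6 → J2 → J3
Completion times:
  J1: C=5
  J4: C=11
  J5: C=20
  J6: C=34
  J2: C=54
  J3: C=78
Sum = 202, n = 6
Mean flow = 202/6
= 33.67


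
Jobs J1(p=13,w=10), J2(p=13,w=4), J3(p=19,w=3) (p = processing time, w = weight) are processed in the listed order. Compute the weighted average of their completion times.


Completion times:
  J1: C=13, w×C=10×13=130
  J2: C=26, w×C=4×26=104
  J3: C=45, w×C=3×45=135
Sum w×C = 369
Sum w = 17
Weighted avg = 369/17
= 21.71


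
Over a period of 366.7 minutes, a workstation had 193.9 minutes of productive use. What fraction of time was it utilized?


Utilization = busy / total × 100
= 193.9 / 366.7 × 100
= 52.9%


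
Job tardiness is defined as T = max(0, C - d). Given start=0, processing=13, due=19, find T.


Completion = start + processing = 0 + 13 = 13
Tardiness = max(0, C - d) = max(0, 13 - 19)
= max(0, -6)
= 0


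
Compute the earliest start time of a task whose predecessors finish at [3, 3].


ES = max of all predecessor completion times
Predecessors: [3, 3]
ES = max(3, 3)
= 3


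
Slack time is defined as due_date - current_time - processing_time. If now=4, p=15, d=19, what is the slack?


Slack = due - current_time - processing
= 19 - 4 - 15
= 0


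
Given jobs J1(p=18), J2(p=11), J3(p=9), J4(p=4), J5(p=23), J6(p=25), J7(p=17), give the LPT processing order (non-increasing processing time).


LPT: sort by longest processing time first
  J6: p=25
  J5: p=23
  J1: p=18
  J7: p=17
  J2: p=11
  J3: p=9
  J4: p=4
Order: J6 → J5 → J1 → J7 → J2 → J3 → J4


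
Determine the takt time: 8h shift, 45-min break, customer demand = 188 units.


Available = 8×60 - 45 = 435 min
Takt time = 435 / 188
= 2.31 min/unit


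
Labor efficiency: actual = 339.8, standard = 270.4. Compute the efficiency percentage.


Efficiency = (actual / standard) × 100
= (339.8 / 270.4) × 100
= 125.7%


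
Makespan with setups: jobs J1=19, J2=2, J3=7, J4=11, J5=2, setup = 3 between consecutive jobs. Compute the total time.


Makespan = Σ processing + (n-1) × setup
= (19 + 2 + 7 + 11 + 2) + (5-1)×3
= 41 + 12
= 53 time units


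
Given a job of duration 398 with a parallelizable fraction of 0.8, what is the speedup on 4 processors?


Amdahl's law: T_p = T × ((1-p) + p/N)
= 398 × ((1-0.8) + 0.8/4)
= 398 × (0.20 + 0.2000)
= 398 × 0.4000
= 159.20
Speedup = 398/159.20
= 2.50×


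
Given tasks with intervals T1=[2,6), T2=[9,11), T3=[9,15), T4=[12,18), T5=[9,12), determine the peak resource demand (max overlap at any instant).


Check each time point for overlaps:
  t=9: 3 tasks active (T2, T3, T5)
Max concurrent = 3


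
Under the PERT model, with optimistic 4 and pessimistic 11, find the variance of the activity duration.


σ² = ((p - o) / 6)² = (p - o)² / 36
= (11 - 4)² / 36
= 7² / 36
= 49 / 36
= 1.3611


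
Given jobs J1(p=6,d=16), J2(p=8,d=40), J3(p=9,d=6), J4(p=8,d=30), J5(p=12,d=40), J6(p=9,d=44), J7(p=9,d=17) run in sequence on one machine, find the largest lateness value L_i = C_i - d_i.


Lateness per job (L = C - d):
  J1: C=6, d=16, L=-10
  J2: C=14, d=40, L=-26
  J3: C=23, d=6, L=17
  J4: C=31, d=30, L=1
  J5: C=43, d=40, L=3
  J6: C=52, d=44, L=8
  J7: C=61, d=17, L=44
Lmax = max(-10, -26, 17, 1, 3, 8, 44)
= 44


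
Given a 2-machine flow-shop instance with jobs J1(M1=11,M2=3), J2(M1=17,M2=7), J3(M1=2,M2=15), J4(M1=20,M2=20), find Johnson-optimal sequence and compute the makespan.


Johnson's rule:
Group 1 (M1≤M2, sort by M1): ['J3', 'J4']
Group 2 (M1>M2, sort desc M2): ['J2', 'J1']
Sequence: J3 → J4 → J2 → J1
Makespan calculation:
  J3: M1 done=2, M2 done=17
  J4: M1 done=22, M2 done=42
  J2: M1 done=39, M2 done=49
  J1: M1 done=50, M2 done=53
= Sequence: J3 → J4 → J2 → J1, Makespan: 53


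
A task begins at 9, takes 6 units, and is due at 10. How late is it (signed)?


Completion = 9 + 6 = 15
Lateness = C - d = 15 - 10
= 5


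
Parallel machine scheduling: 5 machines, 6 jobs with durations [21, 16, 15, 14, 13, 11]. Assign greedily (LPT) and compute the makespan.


Jobs (LPT sorted): [21, 16, 15, 14, 13, 11]
Machines: 5
  J=21 → Machine 1 (load: 0+21=21)
  J=16 → Machine 2 (load: 0+16=16)
  J=15 → Machine 3 (load: 0+15=15)
  J=14 → Machine 4 (load: 0+14=14)
  J=13 → Machine 5 (load: 0+13=13)
  J=11 → Machine 5 (load: 13+11=24)
Machine loads: [21, 16, 15, 14, 24]
Makespan = max = 24 time units


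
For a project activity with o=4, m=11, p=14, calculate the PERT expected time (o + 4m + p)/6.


te = (o + 4m + p) / 6
= (4 + 4×11 + 14) / 6
= (4 + 44 + 14) / 6
= 62 / 6
= 10.33


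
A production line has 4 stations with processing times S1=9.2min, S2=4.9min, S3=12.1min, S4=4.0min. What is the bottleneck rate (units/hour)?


Bottleneck = longest station time
Station times: [9.2, 4.9, 12.1, 4.0]
Max = 12.1 min
Rate = 60 / 12.1
= 4.96 units/hour (bottleneck: 12.1min)


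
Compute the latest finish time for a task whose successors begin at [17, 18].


LF = min of all successor start times
Successors start at: [17, 18]
LF = min(17, 18)
= 17


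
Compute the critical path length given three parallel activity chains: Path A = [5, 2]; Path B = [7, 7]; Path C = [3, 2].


Path A: 5 + 2 = 7
Path B: 7 + 7 = 14
Path C: 3 + 2 = 5
Critical path = longest = max(7, 14, 5)
= 14 (Path B)


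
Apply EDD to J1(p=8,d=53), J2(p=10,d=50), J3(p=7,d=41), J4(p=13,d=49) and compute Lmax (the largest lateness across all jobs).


EDD order: J3 → J4 → J2 → J1
Completion and lateness:
  J3: C=7, d=41, L=7-41=-34
  J4: C=20, d=49, L=20-49=-29
  J2: C=30, d=50, L=30-50=-20
  J1: C=38, d=53, L=38-53=-15
Lmax = max(-34, -29, -20, -15)
= -15


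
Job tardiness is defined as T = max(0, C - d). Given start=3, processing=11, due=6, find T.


Completion = start + processing = 3 + 11 = 14
Tardiness = max(0, C - d) = max(0, 14 - 6)
= max(0, 8)
= 8


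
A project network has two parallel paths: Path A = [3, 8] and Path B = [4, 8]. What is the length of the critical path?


Path A: 3 + 8 = 11
Path B: 4 + 8 = 12
Critical path = longest = max(11, 12)
= 12 (Path B)


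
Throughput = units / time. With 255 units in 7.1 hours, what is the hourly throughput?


Throughput = units / time
= 255 / 7.1
= 35.9 units/hour


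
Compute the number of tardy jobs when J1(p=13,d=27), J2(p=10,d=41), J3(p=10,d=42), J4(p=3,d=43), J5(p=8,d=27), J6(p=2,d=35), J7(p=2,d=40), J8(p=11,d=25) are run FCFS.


Completion vs due date:
  J1: C=13, d=27 → on time
  J2: C=23, d=41 → on time
  J3: C=33, d=42 → on time
  J4: C=36, d=43 → on time
  J5: C=44, d=27 → TARDY
  J6: C=46, d=35 → TARDY
  J7: C=48, d=40 → TARDY
  J8: C=59, d=25 → TARDY
Tardy jobs: J5, J6, J7, J8
Count = 4


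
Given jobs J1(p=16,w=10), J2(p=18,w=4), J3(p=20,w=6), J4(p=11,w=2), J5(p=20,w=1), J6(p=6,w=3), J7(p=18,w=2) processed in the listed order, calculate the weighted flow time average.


Completion times:
  J1: C=16, w×C=10×16=160
  J2: C=34, w×C=4×34=136
  J3: C=54, w×C=6×54=324
  J4: C=65, w×C=2×65=130
  J5: C=85, w×C=1×85=85
  J6: C=91, w×C=3×91=273
  J7: C=109, w×C=2×109=218
Sum w×C = 1326
Sum w = 28
Weighted avg = 1326/28
= 47.36


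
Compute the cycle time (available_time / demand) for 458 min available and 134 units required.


Cycle time = available time / demand
= 458 / 134
= 3.42 min/unit


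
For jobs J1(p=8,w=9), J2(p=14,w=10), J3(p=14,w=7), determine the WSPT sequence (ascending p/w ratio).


WSPT (Smith's rule): sort by p/w ascending
  J1: p/w = 8/9 = 0.889
  J2: p/w = 14/10 = 1.400
  J3: p/w = 14/7 = 2.000
Order: J1 → J2 → J3


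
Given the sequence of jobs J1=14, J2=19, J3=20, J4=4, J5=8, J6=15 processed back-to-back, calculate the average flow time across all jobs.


Completion times:
  J1: completes at 14
  J2: completes at 33
  J3: completes at 53
  J4: completes at 57
  J5: completes at 65
  J6: completes at 80
Sum = 302
Average = 302/6
= 50.33


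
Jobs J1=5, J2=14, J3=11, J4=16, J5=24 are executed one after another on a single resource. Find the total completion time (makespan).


Sequential makespan: sum all processing times
= 5 + 14 + 11 + 16 + 24
= 70 time units


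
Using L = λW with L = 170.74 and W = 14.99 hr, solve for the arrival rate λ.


Little's law: L = λW → λ = L / W
= 170.74 / 14.99
= 11.39 per hour


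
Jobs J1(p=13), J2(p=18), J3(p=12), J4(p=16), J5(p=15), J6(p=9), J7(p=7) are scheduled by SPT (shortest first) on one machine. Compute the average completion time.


SPT order: J7 → J6 → J3 → J1 → J5 → J4 → J2
Completion times:
  J7: C=7
  J6: C=16
  J3: C=28
  J1: C=41
  J5: C=56
  J4: C=72
  J2: C=90
Sum = 310, n = 7
Mean flow = 310/7
= 44.29


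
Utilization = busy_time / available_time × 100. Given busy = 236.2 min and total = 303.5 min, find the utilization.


Utilization = busy / total × 100
= 236.2 / 303.5 × 100
= 77.8%


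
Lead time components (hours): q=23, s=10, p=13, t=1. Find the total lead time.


Lead time = queue + setup + processing + transit
= 23 + 10 + 13 + 1
= 47 hours


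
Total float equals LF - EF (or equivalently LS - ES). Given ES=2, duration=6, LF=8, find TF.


EF = ES + duration = 2 + 6 = 8
LS = LF - duration = 8 - 6 = 2
Total Float = LF - EF = 8 - 8
(or LS - ES = 2 - 2)
= 0


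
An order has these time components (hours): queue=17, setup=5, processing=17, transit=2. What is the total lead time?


Lead time = queue + setup + processing + transit
= 17 + 5 + 17 + 2
= 41 hours
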